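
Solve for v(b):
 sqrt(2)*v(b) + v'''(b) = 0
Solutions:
 v(b) = C3*exp(-2^(1/6)*b) + (C1*sin(2^(1/6)*sqrt(3)*b/2) + C2*cos(2^(1/6)*sqrt(3)*b/2))*exp(2^(1/6)*b/2)


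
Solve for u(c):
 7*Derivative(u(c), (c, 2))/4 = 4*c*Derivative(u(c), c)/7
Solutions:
 u(c) = C1 + C2*erfi(2*sqrt(2)*c/7)


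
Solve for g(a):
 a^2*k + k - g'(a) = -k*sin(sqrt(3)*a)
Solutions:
 g(a) = C1 + a^3*k/3 + a*k - sqrt(3)*k*cos(sqrt(3)*a)/3


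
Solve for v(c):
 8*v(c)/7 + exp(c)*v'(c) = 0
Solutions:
 v(c) = C1*exp(8*exp(-c)/7)


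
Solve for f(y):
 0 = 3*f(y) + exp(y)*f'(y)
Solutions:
 f(y) = C1*exp(3*exp(-y))


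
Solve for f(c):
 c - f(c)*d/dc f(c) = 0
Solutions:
 f(c) = -sqrt(C1 + c^2)
 f(c) = sqrt(C1 + c^2)


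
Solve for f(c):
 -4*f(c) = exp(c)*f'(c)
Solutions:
 f(c) = C1*exp(4*exp(-c))


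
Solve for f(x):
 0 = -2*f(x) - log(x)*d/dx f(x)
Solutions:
 f(x) = C1*exp(-2*li(x))


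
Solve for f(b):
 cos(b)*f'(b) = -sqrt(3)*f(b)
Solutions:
 f(b) = C1*(sin(b) - 1)^(sqrt(3)/2)/(sin(b) + 1)^(sqrt(3)/2)


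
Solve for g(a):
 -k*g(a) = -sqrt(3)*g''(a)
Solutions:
 g(a) = C1*exp(-3^(3/4)*a*sqrt(k)/3) + C2*exp(3^(3/4)*a*sqrt(k)/3)


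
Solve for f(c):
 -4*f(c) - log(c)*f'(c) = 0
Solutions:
 f(c) = C1*exp(-4*li(c))


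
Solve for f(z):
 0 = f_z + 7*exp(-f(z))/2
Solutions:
 f(z) = log(C1 - 7*z/2)


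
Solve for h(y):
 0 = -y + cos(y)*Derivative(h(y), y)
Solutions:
 h(y) = C1 + Integral(y/cos(y), y)


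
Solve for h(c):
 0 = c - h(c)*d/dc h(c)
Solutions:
 h(c) = -sqrt(C1 + c^2)
 h(c) = sqrt(C1 + c^2)


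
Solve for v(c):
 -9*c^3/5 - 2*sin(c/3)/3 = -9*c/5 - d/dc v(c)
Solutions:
 v(c) = C1 + 9*c^4/20 - 9*c^2/10 - 2*cos(c/3)


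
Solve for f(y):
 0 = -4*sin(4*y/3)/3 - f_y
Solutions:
 f(y) = C1 + cos(4*y/3)


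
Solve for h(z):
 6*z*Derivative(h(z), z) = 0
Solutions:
 h(z) = C1


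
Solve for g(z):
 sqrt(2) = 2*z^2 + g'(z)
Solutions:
 g(z) = C1 - 2*z^3/3 + sqrt(2)*z


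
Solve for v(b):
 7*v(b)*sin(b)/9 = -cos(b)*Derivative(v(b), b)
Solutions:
 v(b) = C1*cos(b)^(7/9)


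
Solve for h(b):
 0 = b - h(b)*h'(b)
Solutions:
 h(b) = -sqrt(C1 + b^2)
 h(b) = sqrt(C1 + b^2)


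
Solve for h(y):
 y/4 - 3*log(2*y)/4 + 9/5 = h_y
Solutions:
 h(y) = C1 + y^2/8 - 3*y*log(y)/4 - 3*y*log(2)/4 + 51*y/20


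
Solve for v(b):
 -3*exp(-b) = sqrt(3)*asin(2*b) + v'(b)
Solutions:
 v(b) = C1 - sqrt(3)*b*asin(2*b) - sqrt(3)*sqrt(1 - 4*b^2)/2 + 3*exp(-b)


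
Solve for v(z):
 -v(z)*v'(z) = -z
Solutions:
 v(z) = -sqrt(C1 + z^2)
 v(z) = sqrt(C1 + z^2)


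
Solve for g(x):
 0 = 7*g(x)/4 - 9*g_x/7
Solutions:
 g(x) = C1*exp(49*x/36)


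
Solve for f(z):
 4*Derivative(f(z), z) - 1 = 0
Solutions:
 f(z) = C1 + z/4


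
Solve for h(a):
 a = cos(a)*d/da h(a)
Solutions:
 h(a) = C1 + Integral(a/cos(a), a)


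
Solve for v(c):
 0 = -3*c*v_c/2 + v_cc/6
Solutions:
 v(c) = C1 + C2*erfi(3*sqrt(2)*c/2)


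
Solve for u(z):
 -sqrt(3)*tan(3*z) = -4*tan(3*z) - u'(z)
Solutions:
 u(z) = C1 - sqrt(3)*log(cos(3*z))/3 + 4*log(cos(3*z))/3


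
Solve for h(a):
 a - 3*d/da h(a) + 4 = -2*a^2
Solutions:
 h(a) = C1 + 2*a^3/9 + a^2/6 + 4*a/3


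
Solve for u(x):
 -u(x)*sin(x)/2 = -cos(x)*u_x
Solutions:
 u(x) = C1/sqrt(cos(x))


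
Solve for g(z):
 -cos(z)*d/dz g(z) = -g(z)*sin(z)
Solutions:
 g(z) = C1/cos(z)


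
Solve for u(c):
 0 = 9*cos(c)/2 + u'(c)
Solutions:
 u(c) = C1 - 9*sin(c)/2


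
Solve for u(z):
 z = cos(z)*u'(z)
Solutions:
 u(z) = C1 + Integral(z/cos(z), z)


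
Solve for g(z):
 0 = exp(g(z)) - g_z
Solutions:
 g(z) = log(-1/(C1 + z))


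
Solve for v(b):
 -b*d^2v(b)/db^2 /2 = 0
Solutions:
 v(b) = C1 + C2*b


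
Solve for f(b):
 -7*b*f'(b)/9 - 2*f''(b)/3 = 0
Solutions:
 f(b) = C1 + C2*erf(sqrt(21)*b/6)


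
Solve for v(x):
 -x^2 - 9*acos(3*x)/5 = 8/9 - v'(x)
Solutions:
 v(x) = C1 + x^3/3 + 9*x*acos(3*x)/5 + 8*x/9 - 3*sqrt(1 - 9*x^2)/5


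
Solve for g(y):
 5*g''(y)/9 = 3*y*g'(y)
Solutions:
 g(y) = C1 + C2*erfi(3*sqrt(30)*y/10)


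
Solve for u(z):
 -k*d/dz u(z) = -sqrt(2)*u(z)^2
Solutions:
 u(z) = -k/(C1*k + sqrt(2)*z)


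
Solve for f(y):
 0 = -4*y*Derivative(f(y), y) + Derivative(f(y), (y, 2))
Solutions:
 f(y) = C1 + C2*erfi(sqrt(2)*y)


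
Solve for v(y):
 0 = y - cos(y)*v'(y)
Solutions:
 v(y) = C1 + Integral(y/cos(y), y)


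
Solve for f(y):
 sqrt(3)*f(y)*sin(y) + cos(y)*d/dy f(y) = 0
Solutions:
 f(y) = C1*cos(y)^(sqrt(3))


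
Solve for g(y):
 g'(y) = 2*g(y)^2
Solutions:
 g(y) = -1/(C1 + 2*y)


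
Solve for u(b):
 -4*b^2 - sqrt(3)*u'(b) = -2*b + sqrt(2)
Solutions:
 u(b) = C1 - 4*sqrt(3)*b^3/9 + sqrt(3)*b^2/3 - sqrt(6)*b/3


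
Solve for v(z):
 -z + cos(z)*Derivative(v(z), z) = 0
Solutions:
 v(z) = C1 + Integral(z/cos(z), z)


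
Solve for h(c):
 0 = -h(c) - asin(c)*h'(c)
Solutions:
 h(c) = C1*exp(-Integral(1/asin(c), c))


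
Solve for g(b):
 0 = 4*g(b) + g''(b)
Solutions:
 g(b) = C1*sin(2*b) + C2*cos(2*b)


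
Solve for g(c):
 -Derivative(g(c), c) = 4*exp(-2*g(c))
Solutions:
 g(c) = log(-sqrt(C1 - 8*c))
 g(c) = log(C1 - 8*c)/2


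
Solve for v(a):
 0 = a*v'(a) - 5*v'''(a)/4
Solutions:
 v(a) = C1 + Integral(C2*airyai(10^(2/3)*a/5) + C3*airybi(10^(2/3)*a/5), a)


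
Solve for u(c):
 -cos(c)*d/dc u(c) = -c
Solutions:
 u(c) = C1 + Integral(c/cos(c), c)


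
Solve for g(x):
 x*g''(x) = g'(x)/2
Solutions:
 g(x) = C1 + C2*x^(3/2)


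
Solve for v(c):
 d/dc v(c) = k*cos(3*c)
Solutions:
 v(c) = C1 + k*sin(3*c)/3


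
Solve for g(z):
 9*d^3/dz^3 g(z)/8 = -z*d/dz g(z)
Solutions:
 g(z) = C1 + Integral(C2*airyai(-2*3^(1/3)*z/3) + C3*airybi(-2*3^(1/3)*z/3), z)


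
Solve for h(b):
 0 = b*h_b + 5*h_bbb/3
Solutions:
 h(b) = C1 + Integral(C2*airyai(-3^(1/3)*5^(2/3)*b/5) + C3*airybi(-3^(1/3)*5^(2/3)*b/5), b)


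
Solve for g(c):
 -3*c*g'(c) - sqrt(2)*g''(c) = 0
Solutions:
 g(c) = C1 + C2*erf(2^(1/4)*sqrt(3)*c/2)


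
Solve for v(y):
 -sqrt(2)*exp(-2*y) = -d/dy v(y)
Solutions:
 v(y) = C1 - sqrt(2)*exp(-2*y)/2


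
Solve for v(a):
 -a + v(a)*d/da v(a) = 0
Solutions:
 v(a) = -sqrt(C1 + a^2)
 v(a) = sqrt(C1 + a^2)


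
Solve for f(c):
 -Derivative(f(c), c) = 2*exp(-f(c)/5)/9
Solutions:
 f(c) = 5*log(C1 - 2*c/45)


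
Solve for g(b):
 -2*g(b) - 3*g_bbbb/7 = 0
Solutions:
 g(b) = (C1*sin(6^(3/4)*7^(1/4)*b/6) + C2*cos(6^(3/4)*7^(1/4)*b/6))*exp(-6^(3/4)*7^(1/4)*b/6) + (C3*sin(6^(3/4)*7^(1/4)*b/6) + C4*cos(6^(3/4)*7^(1/4)*b/6))*exp(6^(3/4)*7^(1/4)*b/6)


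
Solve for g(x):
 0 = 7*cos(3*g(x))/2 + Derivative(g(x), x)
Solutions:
 g(x) = -asin((C1 + exp(21*x))/(C1 - exp(21*x)))/3 + pi/3
 g(x) = asin((C1 + exp(21*x))/(C1 - exp(21*x)))/3


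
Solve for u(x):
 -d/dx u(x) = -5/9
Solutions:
 u(x) = C1 + 5*x/9


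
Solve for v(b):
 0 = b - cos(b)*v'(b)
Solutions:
 v(b) = C1 + Integral(b/cos(b), b)


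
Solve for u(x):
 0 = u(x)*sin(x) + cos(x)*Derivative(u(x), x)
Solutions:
 u(x) = C1*cos(x)


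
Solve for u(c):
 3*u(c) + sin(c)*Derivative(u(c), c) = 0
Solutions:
 u(c) = C1*(cos(c) + 1)^(3/2)/(cos(c) - 1)^(3/2)


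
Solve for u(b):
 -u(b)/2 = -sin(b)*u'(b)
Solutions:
 u(b) = C1*(cos(b) - 1)^(1/4)/(cos(b) + 1)^(1/4)


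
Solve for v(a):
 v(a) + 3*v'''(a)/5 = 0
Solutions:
 v(a) = C3*exp(-3^(2/3)*5^(1/3)*a/3) + (C1*sin(3^(1/6)*5^(1/3)*a/2) + C2*cos(3^(1/6)*5^(1/3)*a/2))*exp(3^(2/3)*5^(1/3)*a/6)


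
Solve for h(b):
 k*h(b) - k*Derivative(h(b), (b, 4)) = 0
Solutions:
 h(b) = C1*exp(-b) + C2*exp(b) + C3*sin(b) + C4*cos(b)


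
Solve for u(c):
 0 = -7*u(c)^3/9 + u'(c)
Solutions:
 u(c) = -3*sqrt(2)*sqrt(-1/(C1 + 7*c))/2
 u(c) = 3*sqrt(2)*sqrt(-1/(C1 + 7*c))/2


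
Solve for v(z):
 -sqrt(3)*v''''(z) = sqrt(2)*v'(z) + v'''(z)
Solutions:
 v(z) = C1 + C2*exp(z*(-4*sqrt(3) + 2*18^(1/3)/(2*sqrt(3) + 81*sqrt(6) + sqrt(-12 + (2*sqrt(3) + 81*sqrt(6))^2))^(1/3) + 12^(1/3)*(2*sqrt(3) + 81*sqrt(6) + sqrt(-12 + (2*sqrt(3) + 81*sqrt(6))^2))^(1/3))/36)*sin(2^(1/3)*3^(1/6)*z*(-2^(1/3)*3^(2/3)*(2*sqrt(3) + 81*sqrt(6) + 9*sqrt(-4/27 + (2*sqrt(3)/9 + 9*sqrt(6))^2))^(1/3) + 6/(2*sqrt(3) + 81*sqrt(6) + 9*sqrt(-4/27 + (2*sqrt(3)/9 + 9*sqrt(6))^2))^(1/3))/36) + C3*exp(z*(-4*sqrt(3) + 2*18^(1/3)/(2*sqrt(3) + 81*sqrt(6) + sqrt(-12 + (2*sqrt(3) + 81*sqrt(6))^2))^(1/3) + 12^(1/3)*(2*sqrt(3) + 81*sqrt(6) + sqrt(-12 + (2*sqrt(3) + 81*sqrt(6))^2))^(1/3))/36)*cos(2^(1/3)*3^(1/6)*z*(-2^(1/3)*3^(2/3)*(2*sqrt(3) + 81*sqrt(6) + 9*sqrt(-4/27 + (2*sqrt(3)/9 + 9*sqrt(6))^2))^(1/3) + 6/(2*sqrt(3) + 81*sqrt(6) + 9*sqrt(-4/27 + (2*sqrt(3)/9 + 9*sqrt(6))^2))^(1/3))/36) + C4*exp(-z*(2*18^(1/3)/(2*sqrt(3) + 81*sqrt(6) + sqrt(-12 + (2*sqrt(3) + 81*sqrt(6))^2))^(1/3) + 2*sqrt(3) + 12^(1/3)*(2*sqrt(3) + 81*sqrt(6) + sqrt(-12 + (2*sqrt(3) + 81*sqrt(6))^2))^(1/3))/18)


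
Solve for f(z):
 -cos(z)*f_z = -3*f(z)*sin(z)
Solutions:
 f(z) = C1/cos(z)^3


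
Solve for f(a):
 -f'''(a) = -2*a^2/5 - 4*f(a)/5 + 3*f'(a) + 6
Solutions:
 f(a) = C1*exp(5^(1/3)*a*(-5^(1/3)*(2 + sqrt(29))^(1/3) + 5/(2 + sqrt(29))^(1/3))/10)*sin(sqrt(3)*5^(1/3)*a*(5/(2 + sqrt(29))^(1/3) + 5^(1/3)*(2 + sqrt(29))^(1/3))/10) + C2*exp(5^(1/3)*a*(-5^(1/3)*(2 + sqrt(29))^(1/3) + 5/(2 + sqrt(29))^(1/3))/10)*cos(sqrt(3)*5^(1/3)*a*(5/(2 + sqrt(29))^(1/3) + 5^(1/3)*(2 + sqrt(29))^(1/3))/10) + C3*exp(5^(1/3)*a*(-1/(2 + sqrt(29))^(1/3) + 5^(1/3)*(2 + sqrt(29))^(1/3)/5)) - a^2/2 - 15*a/4 - 105/16


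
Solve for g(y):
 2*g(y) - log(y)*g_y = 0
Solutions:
 g(y) = C1*exp(2*li(y))


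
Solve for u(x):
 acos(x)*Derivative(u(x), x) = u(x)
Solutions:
 u(x) = C1*exp(Integral(1/acos(x), x))


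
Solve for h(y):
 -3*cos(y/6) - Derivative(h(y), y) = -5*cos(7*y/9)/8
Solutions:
 h(y) = C1 - 18*sin(y/6) + 45*sin(7*y/9)/56


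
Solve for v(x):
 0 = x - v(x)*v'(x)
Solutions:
 v(x) = -sqrt(C1 + x^2)
 v(x) = sqrt(C1 + x^2)


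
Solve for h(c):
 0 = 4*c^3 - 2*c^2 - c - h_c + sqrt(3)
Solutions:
 h(c) = C1 + c^4 - 2*c^3/3 - c^2/2 + sqrt(3)*c


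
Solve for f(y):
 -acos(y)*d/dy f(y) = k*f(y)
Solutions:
 f(y) = C1*exp(-k*Integral(1/acos(y), y))


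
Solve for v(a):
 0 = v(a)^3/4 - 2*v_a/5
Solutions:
 v(a) = -2*sqrt(-1/(C1 + 5*a))
 v(a) = 2*sqrt(-1/(C1 + 5*a))


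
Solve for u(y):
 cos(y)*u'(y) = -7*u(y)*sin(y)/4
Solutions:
 u(y) = C1*cos(y)^(7/4)


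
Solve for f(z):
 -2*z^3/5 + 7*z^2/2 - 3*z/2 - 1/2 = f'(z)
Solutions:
 f(z) = C1 - z^4/10 + 7*z^3/6 - 3*z^2/4 - z/2


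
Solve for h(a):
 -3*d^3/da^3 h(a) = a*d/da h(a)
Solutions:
 h(a) = C1 + Integral(C2*airyai(-3^(2/3)*a/3) + C3*airybi(-3^(2/3)*a/3), a)


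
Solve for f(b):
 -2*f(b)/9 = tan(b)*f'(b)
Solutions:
 f(b) = C1/sin(b)^(2/9)


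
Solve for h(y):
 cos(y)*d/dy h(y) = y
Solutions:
 h(y) = C1 + Integral(y/cos(y), y)


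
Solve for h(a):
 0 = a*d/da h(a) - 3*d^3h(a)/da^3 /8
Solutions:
 h(a) = C1 + Integral(C2*airyai(2*3^(2/3)*a/3) + C3*airybi(2*3^(2/3)*a/3), a)


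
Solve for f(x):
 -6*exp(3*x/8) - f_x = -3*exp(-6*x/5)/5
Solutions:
 f(x) = C1 - 16*exp(3*x/8) - exp(-6*x/5)/2


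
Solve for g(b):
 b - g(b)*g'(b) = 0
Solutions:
 g(b) = -sqrt(C1 + b^2)
 g(b) = sqrt(C1 + b^2)


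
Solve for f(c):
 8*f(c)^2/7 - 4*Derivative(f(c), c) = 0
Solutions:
 f(c) = -7/(C1 + 2*c)


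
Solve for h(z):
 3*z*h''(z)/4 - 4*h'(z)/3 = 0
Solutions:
 h(z) = C1 + C2*z^(25/9)


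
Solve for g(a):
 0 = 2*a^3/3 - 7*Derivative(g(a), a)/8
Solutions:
 g(a) = C1 + 4*a^4/21


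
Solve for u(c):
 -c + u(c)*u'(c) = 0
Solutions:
 u(c) = -sqrt(C1 + c^2)
 u(c) = sqrt(C1 + c^2)


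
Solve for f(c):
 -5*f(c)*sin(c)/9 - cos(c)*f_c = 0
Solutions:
 f(c) = C1*cos(c)^(5/9)


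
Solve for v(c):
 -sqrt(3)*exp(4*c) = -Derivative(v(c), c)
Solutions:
 v(c) = C1 + sqrt(3)*exp(4*c)/4


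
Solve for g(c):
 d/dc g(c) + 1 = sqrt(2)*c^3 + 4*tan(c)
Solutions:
 g(c) = C1 + sqrt(2)*c^4/4 - c - 4*log(cos(c))


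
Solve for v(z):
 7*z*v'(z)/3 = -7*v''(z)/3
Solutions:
 v(z) = C1 + C2*erf(sqrt(2)*z/2)


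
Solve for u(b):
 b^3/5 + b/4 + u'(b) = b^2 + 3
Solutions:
 u(b) = C1 - b^4/20 + b^3/3 - b^2/8 + 3*b


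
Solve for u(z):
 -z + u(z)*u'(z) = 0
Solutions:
 u(z) = -sqrt(C1 + z^2)
 u(z) = sqrt(C1 + z^2)


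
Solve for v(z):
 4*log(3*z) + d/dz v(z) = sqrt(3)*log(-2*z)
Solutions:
 v(z) = C1 - z*(4 - sqrt(3))*log(z) + z*(-4*log(3) - sqrt(3) + sqrt(3)*log(2) + 4 + sqrt(3)*I*pi)


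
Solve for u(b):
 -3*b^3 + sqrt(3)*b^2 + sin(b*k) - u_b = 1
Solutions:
 u(b) = C1 - 3*b^4/4 + sqrt(3)*b^3/3 - b - cos(b*k)/k


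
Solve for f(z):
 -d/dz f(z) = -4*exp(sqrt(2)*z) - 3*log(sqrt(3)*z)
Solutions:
 f(z) = C1 + 3*z*log(z) + z*(-3 + 3*log(3)/2) + 2*sqrt(2)*exp(sqrt(2)*z)


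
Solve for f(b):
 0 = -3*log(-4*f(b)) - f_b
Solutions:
 Integral(1/(log(-_y) + 2*log(2)), (_y, f(b)))/3 = C1 - b


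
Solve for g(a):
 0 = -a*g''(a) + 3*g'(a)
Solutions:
 g(a) = C1 + C2*a^4


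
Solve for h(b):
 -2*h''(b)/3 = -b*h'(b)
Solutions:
 h(b) = C1 + C2*erfi(sqrt(3)*b/2)


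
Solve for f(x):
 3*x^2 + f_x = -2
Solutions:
 f(x) = C1 - x^3 - 2*x


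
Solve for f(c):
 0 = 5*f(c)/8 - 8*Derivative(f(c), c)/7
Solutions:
 f(c) = C1*exp(35*c/64)


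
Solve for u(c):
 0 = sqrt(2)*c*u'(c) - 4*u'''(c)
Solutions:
 u(c) = C1 + Integral(C2*airyai(sqrt(2)*c/2) + C3*airybi(sqrt(2)*c/2), c)


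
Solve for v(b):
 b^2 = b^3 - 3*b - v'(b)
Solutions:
 v(b) = C1 + b^4/4 - b^3/3 - 3*b^2/2


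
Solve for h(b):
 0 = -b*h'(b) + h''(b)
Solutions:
 h(b) = C1 + C2*erfi(sqrt(2)*b/2)


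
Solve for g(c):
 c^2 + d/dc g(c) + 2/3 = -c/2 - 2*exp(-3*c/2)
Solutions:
 g(c) = C1 - c^3/3 - c^2/4 - 2*c/3 + 4*exp(-3*c/2)/3


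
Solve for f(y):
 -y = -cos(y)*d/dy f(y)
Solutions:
 f(y) = C1 + Integral(y/cos(y), y)


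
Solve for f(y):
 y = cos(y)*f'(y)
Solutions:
 f(y) = C1 + Integral(y/cos(y), y)


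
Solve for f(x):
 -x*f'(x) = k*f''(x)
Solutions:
 f(x) = C1 + C2*sqrt(k)*erf(sqrt(2)*x*sqrt(1/k)/2)


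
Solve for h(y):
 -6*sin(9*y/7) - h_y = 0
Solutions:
 h(y) = C1 + 14*cos(9*y/7)/3


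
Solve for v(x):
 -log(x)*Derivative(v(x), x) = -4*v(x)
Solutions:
 v(x) = C1*exp(4*li(x))


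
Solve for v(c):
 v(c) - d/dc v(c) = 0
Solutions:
 v(c) = C1*exp(c)


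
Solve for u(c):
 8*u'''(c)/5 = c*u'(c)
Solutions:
 u(c) = C1 + Integral(C2*airyai(5^(1/3)*c/2) + C3*airybi(5^(1/3)*c/2), c)


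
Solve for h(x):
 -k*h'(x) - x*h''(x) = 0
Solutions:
 h(x) = C1 + x^(1 - re(k))*(C2*sin(log(x)*Abs(im(k))) + C3*cos(log(x)*im(k)))


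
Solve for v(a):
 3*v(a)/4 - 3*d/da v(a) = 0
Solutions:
 v(a) = C1*exp(a/4)


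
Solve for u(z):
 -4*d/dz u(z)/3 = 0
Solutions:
 u(z) = C1


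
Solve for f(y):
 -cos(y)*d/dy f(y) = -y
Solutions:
 f(y) = C1 + Integral(y/cos(y), y)


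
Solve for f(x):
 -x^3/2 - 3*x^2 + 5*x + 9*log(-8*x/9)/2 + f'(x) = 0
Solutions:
 f(x) = C1 + x^4/8 + x^3 - 5*x^2/2 - 9*x*log(-x)/2 + x*(-27*log(2)/2 + 9/2 + 9*log(3))


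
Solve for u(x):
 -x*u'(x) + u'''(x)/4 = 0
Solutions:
 u(x) = C1 + Integral(C2*airyai(2^(2/3)*x) + C3*airybi(2^(2/3)*x), x)


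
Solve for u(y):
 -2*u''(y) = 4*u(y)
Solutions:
 u(y) = C1*sin(sqrt(2)*y) + C2*cos(sqrt(2)*y)


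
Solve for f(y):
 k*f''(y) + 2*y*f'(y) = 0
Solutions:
 f(y) = C1 + C2*sqrt(k)*erf(y*sqrt(1/k))


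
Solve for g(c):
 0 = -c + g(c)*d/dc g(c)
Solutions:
 g(c) = -sqrt(C1 + c^2)
 g(c) = sqrt(C1 + c^2)


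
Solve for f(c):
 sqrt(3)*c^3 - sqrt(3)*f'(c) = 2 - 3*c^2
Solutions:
 f(c) = C1 + c^4/4 + sqrt(3)*c^3/3 - 2*sqrt(3)*c/3


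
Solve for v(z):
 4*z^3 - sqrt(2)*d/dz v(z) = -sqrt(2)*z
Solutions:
 v(z) = C1 + sqrt(2)*z^4/2 + z^2/2


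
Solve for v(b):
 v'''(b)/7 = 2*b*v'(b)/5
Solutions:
 v(b) = C1 + Integral(C2*airyai(14^(1/3)*5^(2/3)*b/5) + C3*airybi(14^(1/3)*5^(2/3)*b/5), b)


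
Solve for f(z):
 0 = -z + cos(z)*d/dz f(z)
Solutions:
 f(z) = C1 + Integral(z/cos(z), z)


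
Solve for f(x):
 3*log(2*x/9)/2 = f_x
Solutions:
 f(x) = C1 + 3*x*log(x)/2 - 3*x*log(3) - 3*x/2 + 3*x*log(2)/2


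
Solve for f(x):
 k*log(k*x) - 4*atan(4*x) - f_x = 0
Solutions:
 f(x) = C1 + k*x*(log(k*x) - 1) - 4*x*atan(4*x) + log(16*x^2 + 1)/2


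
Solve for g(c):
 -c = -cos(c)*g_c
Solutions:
 g(c) = C1 + Integral(c/cos(c), c)


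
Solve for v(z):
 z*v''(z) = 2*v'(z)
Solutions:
 v(z) = C1 + C2*z^3


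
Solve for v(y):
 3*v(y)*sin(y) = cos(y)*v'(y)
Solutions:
 v(y) = C1/cos(y)^3


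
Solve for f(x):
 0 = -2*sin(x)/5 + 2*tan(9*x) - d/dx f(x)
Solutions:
 f(x) = C1 - 2*log(cos(9*x))/9 + 2*cos(x)/5


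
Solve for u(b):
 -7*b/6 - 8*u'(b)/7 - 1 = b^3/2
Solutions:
 u(b) = C1 - 7*b^4/64 - 49*b^2/96 - 7*b/8


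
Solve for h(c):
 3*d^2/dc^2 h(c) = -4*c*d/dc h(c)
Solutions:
 h(c) = C1 + C2*erf(sqrt(6)*c/3)


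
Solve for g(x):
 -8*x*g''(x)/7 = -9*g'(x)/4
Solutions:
 g(x) = C1 + C2*x^(95/32)


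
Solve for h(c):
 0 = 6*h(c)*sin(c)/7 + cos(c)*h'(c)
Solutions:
 h(c) = C1*cos(c)^(6/7)


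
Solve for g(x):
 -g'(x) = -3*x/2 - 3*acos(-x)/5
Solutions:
 g(x) = C1 + 3*x^2/4 + 3*x*acos(-x)/5 + 3*sqrt(1 - x^2)/5


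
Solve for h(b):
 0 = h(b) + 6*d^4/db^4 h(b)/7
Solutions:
 h(b) = (C1*sin(14^(1/4)*3^(3/4)*b/6) + C2*cos(14^(1/4)*3^(3/4)*b/6))*exp(-14^(1/4)*3^(3/4)*b/6) + (C3*sin(14^(1/4)*3^(3/4)*b/6) + C4*cos(14^(1/4)*3^(3/4)*b/6))*exp(14^(1/4)*3^(3/4)*b/6)


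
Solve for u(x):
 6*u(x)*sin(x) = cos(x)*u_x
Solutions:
 u(x) = C1/cos(x)^6


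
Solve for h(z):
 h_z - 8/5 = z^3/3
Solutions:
 h(z) = C1 + z^4/12 + 8*z/5


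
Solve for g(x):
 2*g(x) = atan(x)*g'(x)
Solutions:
 g(x) = C1*exp(2*Integral(1/atan(x), x))


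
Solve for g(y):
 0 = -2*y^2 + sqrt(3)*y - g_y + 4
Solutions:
 g(y) = C1 - 2*y^3/3 + sqrt(3)*y^2/2 + 4*y


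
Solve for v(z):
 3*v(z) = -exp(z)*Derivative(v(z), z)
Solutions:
 v(z) = C1*exp(3*exp(-z))


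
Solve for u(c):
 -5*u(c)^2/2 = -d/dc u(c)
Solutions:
 u(c) = -2/(C1 + 5*c)


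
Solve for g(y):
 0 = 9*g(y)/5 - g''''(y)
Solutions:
 g(y) = C1*exp(-sqrt(3)*5^(3/4)*y/5) + C2*exp(sqrt(3)*5^(3/4)*y/5) + C3*sin(sqrt(3)*5^(3/4)*y/5) + C4*cos(sqrt(3)*5^(3/4)*y/5)


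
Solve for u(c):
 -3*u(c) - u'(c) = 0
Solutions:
 u(c) = C1*exp(-3*c)


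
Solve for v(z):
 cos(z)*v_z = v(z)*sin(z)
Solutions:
 v(z) = C1/cos(z)


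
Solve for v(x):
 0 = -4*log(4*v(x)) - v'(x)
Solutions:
 Integral(1/(log(_y) + 2*log(2)), (_y, v(x)))/4 = C1 - x


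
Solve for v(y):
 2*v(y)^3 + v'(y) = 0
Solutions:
 v(y) = -sqrt(2)*sqrt(-1/(C1 - 2*y))/2
 v(y) = sqrt(2)*sqrt(-1/(C1 - 2*y))/2


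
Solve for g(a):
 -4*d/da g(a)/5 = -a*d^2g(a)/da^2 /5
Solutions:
 g(a) = C1 + C2*a^5


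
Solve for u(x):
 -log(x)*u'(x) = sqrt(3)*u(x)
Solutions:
 u(x) = C1*exp(-sqrt(3)*li(x))


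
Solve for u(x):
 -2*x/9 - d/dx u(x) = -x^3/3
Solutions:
 u(x) = C1 + x^4/12 - x^2/9


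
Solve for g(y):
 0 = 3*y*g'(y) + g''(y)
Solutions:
 g(y) = C1 + C2*erf(sqrt(6)*y/2)


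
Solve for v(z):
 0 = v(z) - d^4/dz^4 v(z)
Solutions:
 v(z) = C1*exp(-z) + C2*exp(z) + C3*sin(z) + C4*cos(z)


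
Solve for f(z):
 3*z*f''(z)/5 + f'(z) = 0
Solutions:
 f(z) = C1 + C2/z^(2/3)


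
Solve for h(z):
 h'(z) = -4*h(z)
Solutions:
 h(z) = C1*exp(-4*z)


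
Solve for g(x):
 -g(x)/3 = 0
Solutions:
 g(x) = 0


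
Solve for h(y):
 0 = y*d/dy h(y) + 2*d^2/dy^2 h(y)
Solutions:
 h(y) = C1 + C2*erf(y/2)


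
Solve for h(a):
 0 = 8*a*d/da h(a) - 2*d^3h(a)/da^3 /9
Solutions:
 h(a) = C1 + Integral(C2*airyai(6^(2/3)*a) + C3*airybi(6^(2/3)*a), a)


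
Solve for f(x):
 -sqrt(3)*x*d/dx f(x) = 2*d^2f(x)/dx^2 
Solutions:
 f(x) = C1 + C2*erf(3^(1/4)*x/2)


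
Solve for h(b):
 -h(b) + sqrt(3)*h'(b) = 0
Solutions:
 h(b) = C1*exp(sqrt(3)*b/3)


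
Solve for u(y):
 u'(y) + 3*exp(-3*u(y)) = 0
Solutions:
 u(y) = log(C1 - 9*y)/3
 u(y) = log((-3^(1/3) - 3^(5/6)*I)*(C1 - 3*y)^(1/3)/2)
 u(y) = log((-3^(1/3) + 3^(5/6)*I)*(C1 - 3*y)^(1/3)/2)


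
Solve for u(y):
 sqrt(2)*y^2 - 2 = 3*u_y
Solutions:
 u(y) = C1 + sqrt(2)*y^3/9 - 2*y/3


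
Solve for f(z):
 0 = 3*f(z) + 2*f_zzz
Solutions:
 f(z) = C3*exp(-2^(2/3)*3^(1/3)*z/2) + (C1*sin(2^(2/3)*3^(5/6)*z/4) + C2*cos(2^(2/3)*3^(5/6)*z/4))*exp(2^(2/3)*3^(1/3)*z/4)


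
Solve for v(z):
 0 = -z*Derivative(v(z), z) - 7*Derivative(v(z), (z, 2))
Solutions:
 v(z) = C1 + C2*erf(sqrt(14)*z/14)


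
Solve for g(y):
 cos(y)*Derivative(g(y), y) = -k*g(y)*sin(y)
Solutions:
 g(y) = C1*exp(k*log(cos(y)))


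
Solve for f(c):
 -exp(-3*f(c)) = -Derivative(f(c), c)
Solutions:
 f(c) = log(C1 + 3*c)/3
 f(c) = log((-3^(1/3) - 3^(5/6)*I)*(C1 + c)^(1/3)/2)
 f(c) = log((-3^(1/3) + 3^(5/6)*I)*(C1 + c)^(1/3)/2)


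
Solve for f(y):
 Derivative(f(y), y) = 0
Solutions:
 f(y) = C1


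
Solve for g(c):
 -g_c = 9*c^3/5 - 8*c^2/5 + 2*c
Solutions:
 g(c) = C1 - 9*c^4/20 + 8*c^3/15 - c^2


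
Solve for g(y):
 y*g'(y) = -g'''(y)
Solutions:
 g(y) = C1 + Integral(C2*airyai(-y) + C3*airybi(-y), y)


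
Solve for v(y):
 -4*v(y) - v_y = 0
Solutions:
 v(y) = C1*exp(-4*y)


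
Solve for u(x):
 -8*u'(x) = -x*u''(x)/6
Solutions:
 u(x) = C1 + C2*x^49


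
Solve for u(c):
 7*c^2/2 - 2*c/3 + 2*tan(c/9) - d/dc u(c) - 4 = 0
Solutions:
 u(c) = C1 + 7*c^3/6 - c^2/3 - 4*c - 18*log(cos(c/9))


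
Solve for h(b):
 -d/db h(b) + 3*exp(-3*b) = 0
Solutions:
 h(b) = C1 - exp(-3*b)


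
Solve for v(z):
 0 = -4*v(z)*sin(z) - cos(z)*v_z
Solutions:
 v(z) = C1*cos(z)^4


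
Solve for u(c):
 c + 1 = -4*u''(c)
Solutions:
 u(c) = C1 + C2*c - c^3/24 - c^2/8


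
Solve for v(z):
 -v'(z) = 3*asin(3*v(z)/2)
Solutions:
 Integral(1/asin(3*_y/2), (_y, v(z))) = C1 - 3*z


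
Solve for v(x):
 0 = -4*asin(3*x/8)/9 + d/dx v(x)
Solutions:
 v(x) = C1 + 4*x*asin(3*x/8)/9 + 4*sqrt(64 - 9*x^2)/27


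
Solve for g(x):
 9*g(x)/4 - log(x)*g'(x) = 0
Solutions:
 g(x) = C1*exp(9*li(x)/4)


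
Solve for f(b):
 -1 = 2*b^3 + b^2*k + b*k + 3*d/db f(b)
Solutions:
 f(b) = C1 - b^4/6 - b^3*k/9 - b^2*k/6 - b/3


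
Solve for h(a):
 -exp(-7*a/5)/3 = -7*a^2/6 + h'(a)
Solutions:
 h(a) = C1 + 7*a^3/18 + 5*exp(-7*a/5)/21


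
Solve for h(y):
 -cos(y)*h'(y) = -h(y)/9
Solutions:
 h(y) = C1*(sin(y) + 1)^(1/18)/(sin(y) - 1)^(1/18)


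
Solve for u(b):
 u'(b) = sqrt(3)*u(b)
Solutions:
 u(b) = C1*exp(sqrt(3)*b)


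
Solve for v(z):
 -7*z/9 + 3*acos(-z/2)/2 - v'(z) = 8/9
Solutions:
 v(z) = C1 - 7*z^2/18 + 3*z*acos(-z/2)/2 - 8*z/9 + 3*sqrt(4 - z^2)/2


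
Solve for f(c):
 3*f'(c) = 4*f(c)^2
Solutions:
 f(c) = -3/(C1 + 4*c)


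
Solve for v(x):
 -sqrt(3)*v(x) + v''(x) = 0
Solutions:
 v(x) = C1*exp(-3^(1/4)*x) + C2*exp(3^(1/4)*x)


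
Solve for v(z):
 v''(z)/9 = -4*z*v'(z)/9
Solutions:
 v(z) = C1 + C2*erf(sqrt(2)*z)


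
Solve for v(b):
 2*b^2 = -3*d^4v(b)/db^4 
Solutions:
 v(b) = C1 + C2*b + C3*b^2 + C4*b^3 - b^6/540


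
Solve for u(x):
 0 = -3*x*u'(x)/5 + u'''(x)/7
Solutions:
 u(x) = C1 + Integral(C2*airyai(21^(1/3)*5^(2/3)*x/5) + C3*airybi(21^(1/3)*5^(2/3)*x/5), x)


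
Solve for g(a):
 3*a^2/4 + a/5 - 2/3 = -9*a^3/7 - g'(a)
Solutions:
 g(a) = C1 - 9*a^4/28 - a^3/4 - a^2/10 + 2*a/3


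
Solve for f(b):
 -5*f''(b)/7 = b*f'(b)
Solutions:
 f(b) = C1 + C2*erf(sqrt(70)*b/10)


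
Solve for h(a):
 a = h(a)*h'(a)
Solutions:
 h(a) = -sqrt(C1 + a^2)
 h(a) = sqrt(C1 + a^2)


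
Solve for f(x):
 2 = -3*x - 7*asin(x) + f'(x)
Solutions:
 f(x) = C1 + 3*x^2/2 + 7*x*asin(x) + 2*x + 7*sqrt(1 - x^2)


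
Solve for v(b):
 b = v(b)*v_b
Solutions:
 v(b) = -sqrt(C1 + b^2)
 v(b) = sqrt(C1 + b^2)


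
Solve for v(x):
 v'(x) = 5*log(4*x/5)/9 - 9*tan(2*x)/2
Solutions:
 v(x) = C1 + 5*x*log(x)/9 - 5*x*log(5)/9 - 5*x/9 + 10*x*log(2)/9 + 9*log(cos(2*x))/4


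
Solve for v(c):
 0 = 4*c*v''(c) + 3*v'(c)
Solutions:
 v(c) = C1 + C2*c^(1/4)


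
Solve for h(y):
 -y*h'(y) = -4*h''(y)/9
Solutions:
 h(y) = C1 + C2*erfi(3*sqrt(2)*y/4)


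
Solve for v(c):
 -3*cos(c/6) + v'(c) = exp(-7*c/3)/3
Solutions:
 v(c) = C1 + 18*sin(c/6) - exp(-7*c/3)/7


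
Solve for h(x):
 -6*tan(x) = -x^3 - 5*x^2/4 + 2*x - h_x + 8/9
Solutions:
 h(x) = C1 - x^4/4 - 5*x^3/12 + x^2 + 8*x/9 - 6*log(cos(x))


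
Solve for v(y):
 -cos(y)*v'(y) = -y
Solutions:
 v(y) = C1 + Integral(y/cos(y), y)


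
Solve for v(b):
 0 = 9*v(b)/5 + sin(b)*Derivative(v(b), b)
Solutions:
 v(b) = C1*(cos(b) + 1)^(9/10)/(cos(b) - 1)^(9/10)


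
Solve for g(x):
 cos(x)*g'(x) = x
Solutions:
 g(x) = C1 + Integral(x/cos(x), x)


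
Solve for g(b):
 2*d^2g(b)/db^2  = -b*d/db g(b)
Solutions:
 g(b) = C1 + C2*erf(b/2)


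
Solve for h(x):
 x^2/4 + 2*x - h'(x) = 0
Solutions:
 h(x) = C1 + x^3/12 + x^2


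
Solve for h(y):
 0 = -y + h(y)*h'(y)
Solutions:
 h(y) = -sqrt(C1 + y^2)
 h(y) = sqrt(C1 + y^2)


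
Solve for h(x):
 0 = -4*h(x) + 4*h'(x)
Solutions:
 h(x) = C1*exp(x)


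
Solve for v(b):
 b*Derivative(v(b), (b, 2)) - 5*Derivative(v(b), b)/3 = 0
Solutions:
 v(b) = C1 + C2*b^(8/3)


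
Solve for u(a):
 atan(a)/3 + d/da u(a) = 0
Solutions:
 u(a) = C1 - a*atan(a)/3 + log(a^2 + 1)/6


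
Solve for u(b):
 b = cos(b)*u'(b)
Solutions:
 u(b) = C1 + Integral(b/cos(b), b)


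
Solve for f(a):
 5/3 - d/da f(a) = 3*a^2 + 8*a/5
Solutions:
 f(a) = C1 - a^3 - 4*a^2/5 + 5*a/3


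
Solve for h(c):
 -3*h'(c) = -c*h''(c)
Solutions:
 h(c) = C1 + C2*c^4


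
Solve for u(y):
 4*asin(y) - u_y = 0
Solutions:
 u(y) = C1 + 4*y*asin(y) + 4*sqrt(1 - y^2)


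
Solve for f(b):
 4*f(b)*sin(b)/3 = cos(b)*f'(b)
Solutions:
 f(b) = C1/cos(b)^(4/3)


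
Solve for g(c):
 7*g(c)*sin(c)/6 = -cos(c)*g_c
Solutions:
 g(c) = C1*cos(c)^(7/6)


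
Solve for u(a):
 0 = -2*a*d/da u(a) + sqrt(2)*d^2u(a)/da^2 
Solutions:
 u(a) = C1 + C2*erfi(2^(3/4)*a/2)


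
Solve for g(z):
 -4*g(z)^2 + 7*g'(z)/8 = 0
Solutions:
 g(z) = -7/(C1 + 32*z)


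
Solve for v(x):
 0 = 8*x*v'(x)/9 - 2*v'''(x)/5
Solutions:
 v(x) = C1 + Integral(C2*airyai(60^(1/3)*x/3) + C3*airybi(60^(1/3)*x/3), x)


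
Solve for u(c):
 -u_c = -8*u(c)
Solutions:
 u(c) = C1*exp(8*c)


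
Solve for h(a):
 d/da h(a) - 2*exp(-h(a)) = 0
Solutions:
 h(a) = log(C1 + 2*a)


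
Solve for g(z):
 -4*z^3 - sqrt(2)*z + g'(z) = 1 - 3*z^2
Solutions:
 g(z) = C1 + z^4 - z^3 + sqrt(2)*z^2/2 + z


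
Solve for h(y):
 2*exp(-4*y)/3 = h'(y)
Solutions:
 h(y) = C1 - exp(-4*y)/6


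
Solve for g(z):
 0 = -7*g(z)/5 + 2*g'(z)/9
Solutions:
 g(z) = C1*exp(63*z/10)


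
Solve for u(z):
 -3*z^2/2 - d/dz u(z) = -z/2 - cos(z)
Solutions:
 u(z) = C1 - z^3/2 + z^2/4 + sin(z)


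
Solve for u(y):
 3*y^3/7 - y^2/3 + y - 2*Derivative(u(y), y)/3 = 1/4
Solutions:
 u(y) = C1 + 9*y^4/56 - y^3/6 + 3*y^2/4 - 3*y/8


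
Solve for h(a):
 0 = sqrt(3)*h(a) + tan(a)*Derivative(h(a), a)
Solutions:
 h(a) = C1/sin(a)^(sqrt(3))


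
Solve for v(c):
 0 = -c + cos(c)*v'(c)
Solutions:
 v(c) = C1 + Integral(c/cos(c), c)


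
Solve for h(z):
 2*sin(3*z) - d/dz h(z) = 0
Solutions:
 h(z) = C1 - 2*cos(3*z)/3


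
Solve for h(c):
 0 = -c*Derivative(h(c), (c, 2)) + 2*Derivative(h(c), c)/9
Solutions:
 h(c) = C1 + C2*c^(11/9)


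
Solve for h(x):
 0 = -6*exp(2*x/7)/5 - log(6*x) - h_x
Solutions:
 h(x) = C1 - x*log(x) + x*(1 - log(6)) - 21*exp(2*x/7)/5


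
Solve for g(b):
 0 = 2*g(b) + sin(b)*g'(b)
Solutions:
 g(b) = C1*(cos(b) + 1)/(cos(b) - 1)


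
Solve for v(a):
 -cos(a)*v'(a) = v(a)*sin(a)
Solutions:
 v(a) = C1*cos(a)


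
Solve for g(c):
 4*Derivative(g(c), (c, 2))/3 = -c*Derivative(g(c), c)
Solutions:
 g(c) = C1 + C2*erf(sqrt(6)*c/4)


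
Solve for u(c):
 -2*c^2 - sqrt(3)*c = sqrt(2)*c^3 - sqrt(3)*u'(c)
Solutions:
 u(c) = C1 + sqrt(6)*c^4/12 + 2*sqrt(3)*c^3/9 + c^2/2


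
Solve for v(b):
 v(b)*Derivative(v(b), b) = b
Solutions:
 v(b) = -sqrt(C1 + b^2)
 v(b) = sqrt(C1 + b^2)


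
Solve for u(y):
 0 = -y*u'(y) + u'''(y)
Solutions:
 u(y) = C1 + Integral(C2*airyai(y) + C3*airybi(y), y)


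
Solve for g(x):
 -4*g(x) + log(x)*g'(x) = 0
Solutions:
 g(x) = C1*exp(4*li(x))


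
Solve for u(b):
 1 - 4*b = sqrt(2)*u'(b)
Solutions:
 u(b) = C1 - sqrt(2)*b^2 + sqrt(2)*b/2


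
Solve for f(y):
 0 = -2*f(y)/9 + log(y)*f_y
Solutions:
 f(y) = C1*exp(2*li(y)/9)


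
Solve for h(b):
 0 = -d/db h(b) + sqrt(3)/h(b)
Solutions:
 h(b) = -sqrt(C1 + 2*sqrt(3)*b)
 h(b) = sqrt(C1 + 2*sqrt(3)*b)


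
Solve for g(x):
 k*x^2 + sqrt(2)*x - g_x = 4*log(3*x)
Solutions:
 g(x) = C1 + k*x^3/3 + sqrt(2)*x^2/2 - 4*x*log(x) - x*log(81) + 4*x


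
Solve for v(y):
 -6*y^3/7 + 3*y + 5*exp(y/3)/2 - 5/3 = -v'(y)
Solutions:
 v(y) = C1 + 3*y^4/14 - 3*y^2/2 + 5*y/3 - 15*exp(y/3)/2


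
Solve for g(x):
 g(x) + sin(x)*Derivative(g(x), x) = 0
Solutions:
 g(x) = C1*sqrt(cos(x) + 1)/sqrt(cos(x) - 1)


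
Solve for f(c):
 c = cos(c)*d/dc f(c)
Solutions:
 f(c) = C1 + Integral(c/cos(c), c)


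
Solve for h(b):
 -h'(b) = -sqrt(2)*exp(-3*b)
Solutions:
 h(b) = C1 - sqrt(2)*exp(-3*b)/3


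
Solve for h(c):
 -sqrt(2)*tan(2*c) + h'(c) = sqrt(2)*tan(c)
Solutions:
 h(c) = C1 - sqrt(2)*log(cos(c)) - sqrt(2)*log(cos(2*c))/2


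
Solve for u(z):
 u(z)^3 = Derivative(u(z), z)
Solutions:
 u(z) = -sqrt(2)*sqrt(-1/(C1 + z))/2
 u(z) = sqrt(2)*sqrt(-1/(C1 + z))/2


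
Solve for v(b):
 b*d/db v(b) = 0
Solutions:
 v(b) = C1


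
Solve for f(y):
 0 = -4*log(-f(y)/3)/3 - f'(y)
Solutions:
 3*Integral(1/(log(-_y) - log(3)), (_y, f(y)))/4 = C1 - y


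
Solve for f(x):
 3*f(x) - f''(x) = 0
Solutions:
 f(x) = C1*exp(-sqrt(3)*x) + C2*exp(sqrt(3)*x)


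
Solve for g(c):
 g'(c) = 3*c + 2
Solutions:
 g(c) = C1 + 3*c^2/2 + 2*c


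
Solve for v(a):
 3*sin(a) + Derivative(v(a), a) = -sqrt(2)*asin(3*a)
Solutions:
 v(a) = C1 - sqrt(2)*(a*asin(3*a) + sqrt(1 - 9*a^2)/3) + 3*cos(a)


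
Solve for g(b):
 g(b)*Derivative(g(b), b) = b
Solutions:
 g(b) = -sqrt(C1 + b^2)
 g(b) = sqrt(C1 + b^2)


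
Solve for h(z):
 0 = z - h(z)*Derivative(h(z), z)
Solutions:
 h(z) = -sqrt(C1 + z^2)
 h(z) = sqrt(C1 + z^2)


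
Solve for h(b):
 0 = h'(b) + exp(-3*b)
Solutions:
 h(b) = C1 + exp(-3*b)/3


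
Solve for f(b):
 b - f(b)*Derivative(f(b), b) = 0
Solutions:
 f(b) = -sqrt(C1 + b^2)
 f(b) = sqrt(C1 + b^2)


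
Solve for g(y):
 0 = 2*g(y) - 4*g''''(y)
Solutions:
 g(y) = C1*exp(-2^(3/4)*y/2) + C2*exp(2^(3/4)*y/2) + C3*sin(2^(3/4)*y/2) + C4*cos(2^(3/4)*y/2)


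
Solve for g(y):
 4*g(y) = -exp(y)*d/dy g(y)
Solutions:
 g(y) = C1*exp(4*exp(-y))


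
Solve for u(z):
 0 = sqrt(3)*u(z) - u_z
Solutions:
 u(z) = C1*exp(sqrt(3)*z)


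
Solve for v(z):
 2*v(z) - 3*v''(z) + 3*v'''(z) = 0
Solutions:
 v(z) = C1*exp(z*((3*sqrt(7) + 8)^(-1/3) + 2 + (3*sqrt(7) + 8)^(1/3))/6)*sin(sqrt(3)*z*(-(3*sqrt(7) + 8)^(1/3) + (3*sqrt(7) + 8)^(-1/3))/6) + C2*exp(z*((3*sqrt(7) + 8)^(-1/3) + 2 + (3*sqrt(7) + 8)^(1/3))/6)*cos(sqrt(3)*z*(-(3*sqrt(7) + 8)^(1/3) + (3*sqrt(7) + 8)^(-1/3))/6) + C3*exp(z*(-(3*sqrt(7) + 8)^(1/3) - 1/(3*sqrt(7) + 8)^(1/3) + 1)/3)


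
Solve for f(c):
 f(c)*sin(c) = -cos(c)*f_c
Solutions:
 f(c) = C1*cos(c)


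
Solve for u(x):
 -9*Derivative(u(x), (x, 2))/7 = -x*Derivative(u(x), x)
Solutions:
 u(x) = C1 + C2*erfi(sqrt(14)*x/6)


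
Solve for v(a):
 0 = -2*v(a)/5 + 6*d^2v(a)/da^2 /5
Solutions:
 v(a) = C1*exp(-sqrt(3)*a/3) + C2*exp(sqrt(3)*a/3)


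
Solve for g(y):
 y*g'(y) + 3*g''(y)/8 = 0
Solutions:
 g(y) = C1 + C2*erf(2*sqrt(3)*y/3)


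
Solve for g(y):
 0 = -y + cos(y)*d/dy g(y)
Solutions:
 g(y) = C1 + Integral(y/cos(y), y)


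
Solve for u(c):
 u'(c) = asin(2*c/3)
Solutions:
 u(c) = C1 + c*asin(2*c/3) + sqrt(9 - 4*c^2)/2


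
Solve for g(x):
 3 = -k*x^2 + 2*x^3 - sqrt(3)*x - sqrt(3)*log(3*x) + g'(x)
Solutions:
 g(x) = C1 + k*x^3/3 - x^4/2 + sqrt(3)*x^2/2 + sqrt(3)*x*log(x) - sqrt(3)*x + sqrt(3)*x*log(3) + 3*x


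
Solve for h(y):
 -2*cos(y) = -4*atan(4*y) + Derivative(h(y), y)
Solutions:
 h(y) = C1 + 4*y*atan(4*y) - log(16*y^2 + 1)/2 - 2*sin(y)


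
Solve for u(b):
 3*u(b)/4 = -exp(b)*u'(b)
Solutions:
 u(b) = C1*exp(3*exp(-b)/4)


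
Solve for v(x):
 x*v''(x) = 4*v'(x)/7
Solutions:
 v(x) = C1 + C2*x^(11/7)


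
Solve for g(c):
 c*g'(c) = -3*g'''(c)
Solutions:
 g(c) = C1 + Integral(C2*airyai(-3^(2/3)*c/3) + C3*airybi(-3^(2/3)*c/3), c)


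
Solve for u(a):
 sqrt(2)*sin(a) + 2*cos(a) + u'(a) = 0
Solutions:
 u(a) = C1 - 2*sin(a) + sqrt(2)*cos(a)


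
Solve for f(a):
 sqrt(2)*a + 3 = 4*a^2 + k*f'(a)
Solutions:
 f(a) = C1 - 4*a^3/(3*k) + sqrt(2)*a^2/(2*k) + 3*a/k


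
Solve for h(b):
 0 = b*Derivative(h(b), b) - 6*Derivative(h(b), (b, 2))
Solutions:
 h(b) = C1 + C2*erfi(sqrt(3)*b/6)


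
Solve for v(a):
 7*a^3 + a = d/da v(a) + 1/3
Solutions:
 v(a) = C1 + 7*a^4/4 + a^2/2 - a/3


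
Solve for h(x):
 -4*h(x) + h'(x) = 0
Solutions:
 h(x) = C1*exp(4*x)


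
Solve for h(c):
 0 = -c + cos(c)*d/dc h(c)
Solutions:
 h(c) = C1 + Integral(c/cos(c), c)


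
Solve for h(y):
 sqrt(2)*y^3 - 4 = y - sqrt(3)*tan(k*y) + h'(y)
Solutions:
 h(y) = C1 + sqrt(2)*y^4/4 - y^2/2 - 4*y + sqrt(3)*Piecewise((-log(cos(k*y))/k, Ne(k, 0)), (0, True))


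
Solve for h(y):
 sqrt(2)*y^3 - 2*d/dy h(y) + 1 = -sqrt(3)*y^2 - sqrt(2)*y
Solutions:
 h(y) = C1 + sqrt(2)*y^4/8 + sqrt(3)*y^3/6 + sqrt(2)*y^2/4 + y/2


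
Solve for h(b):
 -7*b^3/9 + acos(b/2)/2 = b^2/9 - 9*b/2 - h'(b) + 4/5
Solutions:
 h(b) = C1 + 7*b^4/36 + b^3/27 - 9*b^2/4 - b*acos(b/2)/2 + 4*b/5 + sqrt(4 - b^2)/2


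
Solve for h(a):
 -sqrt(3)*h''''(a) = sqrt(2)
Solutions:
 h(a) = C1 + C2*a + C3*a^2 + C4*a^3 - sqrt(6)*a^4/72


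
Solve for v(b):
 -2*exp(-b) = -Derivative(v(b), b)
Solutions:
 v(b) = C1 - 2*exp(-b)


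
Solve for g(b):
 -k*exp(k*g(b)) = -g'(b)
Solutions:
 g(b) = Piecewise((log(-1/(C1*k + b*k^2))/k, Ne(k, 0)), (nan, True))
 g(b) = Piecewise((C1 + b*k, Eq(k, 0)), (nan, True))


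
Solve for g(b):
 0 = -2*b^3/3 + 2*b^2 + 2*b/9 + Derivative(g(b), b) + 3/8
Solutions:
 g(b) = C1 + b^4/6 - 2*b^3/3 - b^2/9 - 3*b/8


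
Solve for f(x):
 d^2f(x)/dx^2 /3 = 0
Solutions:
 f(x) = C1 + C2*x


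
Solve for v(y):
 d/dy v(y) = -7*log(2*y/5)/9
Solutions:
 v(y) = C1 - 7*y*log(y)/9 - 7*y*log(2)/9 + 7*y/9 + 7*y*log(5)/9


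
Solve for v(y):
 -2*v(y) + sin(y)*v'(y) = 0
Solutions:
 v(y) = C1*(cos(y) - 1)/(cos(y) + 1)


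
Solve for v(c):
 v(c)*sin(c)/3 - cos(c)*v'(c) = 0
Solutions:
 v(c) = C1/cos(c)^(1/3)


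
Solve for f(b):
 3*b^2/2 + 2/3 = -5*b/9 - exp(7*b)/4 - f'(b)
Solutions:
 f(b) = C1 - b^3/2 - 5*b^2/18 - 2*b/3 - exp(7*b)/28


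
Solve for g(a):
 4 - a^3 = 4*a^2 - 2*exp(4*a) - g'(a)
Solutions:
 g(a) = C1 + a^4/4 + 4*a^3/3 - 4*a - exp(4*a)/2


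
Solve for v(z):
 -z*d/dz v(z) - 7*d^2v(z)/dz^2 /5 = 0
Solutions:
 v(z) = C1 + C2*erf(sqrt(70)*z/14)


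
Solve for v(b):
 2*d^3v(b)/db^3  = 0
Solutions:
 v(b) = C1 + C2*b + C3*b^2


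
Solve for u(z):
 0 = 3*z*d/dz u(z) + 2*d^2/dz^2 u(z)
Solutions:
 u(z) = C1 + C2*erf(sqrt(3)*z/2)


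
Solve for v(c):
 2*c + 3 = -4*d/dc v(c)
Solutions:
 v(c) = C1 - c^2/4 - 3*c/4


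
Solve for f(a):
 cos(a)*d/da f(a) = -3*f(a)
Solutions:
 f(a) = C1*(sin(a) - 1)^(3/2)/(sin(a) + 1)^(3/2)


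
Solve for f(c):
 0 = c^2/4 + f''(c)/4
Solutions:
 f(c) = C1 + C2*c - c^4/12


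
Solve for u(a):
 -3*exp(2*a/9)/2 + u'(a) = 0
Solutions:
 u(a) = C1 + 27*exp(2*a/9)/4


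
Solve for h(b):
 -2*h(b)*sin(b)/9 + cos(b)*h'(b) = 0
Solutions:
 h(b) = C1/cos(b)^(2/9)


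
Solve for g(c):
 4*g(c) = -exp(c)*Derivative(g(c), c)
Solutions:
 g(c) = C1*exp(4*exp(-c))


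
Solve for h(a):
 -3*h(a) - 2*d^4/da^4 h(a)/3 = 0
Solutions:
 h(a) = (C1*sin(2^(1/4)*sqrt(3)*a/2) + C2*cos(2^(1/4)*sqrt(3)*a/2))*exp(-2^(1/4)*sqrt(3)*a/2) + (C3*sin(2^(1/4)*sqrt(3)*a/2) + C4*cos(2^(1/4)*sqrt(3)*a/2))*exp(2^(1/4)*sqrt(3)*a/2)


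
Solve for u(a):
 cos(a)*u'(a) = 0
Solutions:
 u(a) = C1


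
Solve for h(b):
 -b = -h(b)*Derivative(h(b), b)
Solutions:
 h(b) = -sqrt(C1 + b^2)
 h(b) = sqrt(C1 + b^2)


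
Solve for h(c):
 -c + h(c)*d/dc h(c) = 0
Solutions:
 h(c) = -sqrt(C1 + c^2)
 h(c) = sqrt(C1 + c^2)


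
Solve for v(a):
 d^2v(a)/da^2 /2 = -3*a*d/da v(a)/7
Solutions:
 v(a) = C1 + C2*erf(sqrt(21)*a/7)


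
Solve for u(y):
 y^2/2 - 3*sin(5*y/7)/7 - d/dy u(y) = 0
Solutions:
 u(y) = C1 + y^3/6 + 3*cos(5*y/7)/5


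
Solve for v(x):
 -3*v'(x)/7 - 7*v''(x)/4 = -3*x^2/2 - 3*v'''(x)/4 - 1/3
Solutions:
 v(x) = C1 + C2*exp(x*(49 - sqrt(3409))/42) + C3*exp(x*(49 + sqrt(3409))/42) + 7*x^3/6 - 343*x^2/24 + 18683*x/144


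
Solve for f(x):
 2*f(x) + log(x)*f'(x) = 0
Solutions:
 f(x) = C1*exp(-2*li(x))


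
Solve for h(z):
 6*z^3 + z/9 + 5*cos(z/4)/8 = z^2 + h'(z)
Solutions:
 h(z) = C1 + 3*z^4/2 - z^3/3 + z^2/18 + 5*sin(z/4)/2


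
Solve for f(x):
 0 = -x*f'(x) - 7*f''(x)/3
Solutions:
 f(x) = C1 + C2*erf(sqrt(42)*x/14)


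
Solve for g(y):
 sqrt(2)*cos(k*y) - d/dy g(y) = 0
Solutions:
 g(y) = C1 + sqrt(2)*sin(k*y)/k


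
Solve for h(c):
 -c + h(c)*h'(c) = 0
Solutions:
 h(c) = -sqrt(C1 + c^2)
 h(c) = sqrt(C1 + c^2)


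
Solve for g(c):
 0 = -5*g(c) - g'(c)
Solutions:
 g(c) = C1*exp(-5*c)


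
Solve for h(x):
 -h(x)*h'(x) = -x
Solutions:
 h(x) = -sqrt(C1 + x^2)
 h(x) = sqrt(C1 + x^2)


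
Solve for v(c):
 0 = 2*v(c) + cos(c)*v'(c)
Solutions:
 v(c) = C1*(sin(c) - 1)/(sin(c) + 1)


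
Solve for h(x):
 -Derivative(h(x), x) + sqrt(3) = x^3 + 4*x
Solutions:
 h(x) = C1 - x^4/4 - 2*x^2 + sqrt(3)*x


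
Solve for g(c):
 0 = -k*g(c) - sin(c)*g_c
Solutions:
 g(c) = C1*exp(k*(-log(cos(c) - 1) + log(cos(c) + 1))/2)


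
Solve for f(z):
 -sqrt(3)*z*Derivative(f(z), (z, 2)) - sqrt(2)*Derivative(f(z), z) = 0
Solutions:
 f(z) = C1 + C2*z^(1 - sqrt(6)/3)


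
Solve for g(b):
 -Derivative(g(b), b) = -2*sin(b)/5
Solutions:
 g(b) = C1 - 2*cos(b)/5


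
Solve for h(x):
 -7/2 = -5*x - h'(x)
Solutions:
 h(x) = C1 - 5*x^2/2 + 7*x/2


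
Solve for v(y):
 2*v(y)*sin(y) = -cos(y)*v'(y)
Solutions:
 v(y) = C1*cos(y)^2


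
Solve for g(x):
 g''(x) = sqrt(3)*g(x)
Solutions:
 g(x) = C1*exp(-3^(1/4)*x) + C2*exp(3^(1/4)*x)


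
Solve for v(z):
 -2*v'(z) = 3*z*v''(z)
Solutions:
 v(z) = C1 + C2*z^(1/3)


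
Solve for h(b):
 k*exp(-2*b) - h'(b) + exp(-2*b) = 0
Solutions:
 h(b) = C1 - k*exp(-2*b)/2 - exp(-2*b)/2


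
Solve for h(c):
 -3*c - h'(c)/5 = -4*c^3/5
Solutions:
 h(c) = C1 + c^4 - 15*c^2/2


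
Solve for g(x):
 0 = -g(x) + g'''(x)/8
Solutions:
 g(x) = C3*exp(2*x) + (C1*sin(sqrt(3)*x) + C2*cos(sqrt(3)*x))*exp(-x)


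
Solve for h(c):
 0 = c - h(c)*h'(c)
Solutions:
 h(c) = -sqrt(C1 + c^2)
 h(c) = sqrt(C1 + c^2)


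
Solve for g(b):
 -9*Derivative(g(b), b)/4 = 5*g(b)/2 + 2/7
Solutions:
 g(b) = C1*exp(-10*b/9) - 4/35


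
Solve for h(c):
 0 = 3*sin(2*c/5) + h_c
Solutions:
 h(c) = C1 + 15*cos(2*c/5)/2
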